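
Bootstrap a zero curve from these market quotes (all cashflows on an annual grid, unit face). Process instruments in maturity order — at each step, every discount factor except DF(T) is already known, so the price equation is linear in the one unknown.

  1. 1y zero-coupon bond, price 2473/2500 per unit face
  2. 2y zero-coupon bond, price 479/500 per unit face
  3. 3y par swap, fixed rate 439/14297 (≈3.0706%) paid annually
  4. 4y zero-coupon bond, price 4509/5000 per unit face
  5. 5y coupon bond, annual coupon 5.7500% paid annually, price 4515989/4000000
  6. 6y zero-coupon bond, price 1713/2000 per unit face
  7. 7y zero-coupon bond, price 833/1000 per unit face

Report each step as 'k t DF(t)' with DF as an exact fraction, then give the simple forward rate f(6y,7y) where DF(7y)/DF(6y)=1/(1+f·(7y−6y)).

1 1 2473/2500
2 2 479/500
3 3 4561/5000
4 4 4509/5000
5 5 8631/10000
6 6 1713/2000
7 7 833/1000
f(6y,7y) = ((1713/2000)/(833/1000) − 1)/(1) = 47/1666 ≈ 2.8211%

step 1 [1y] zero: DF = P = 2473/2500 ≈ 0.989200
step 2 [2y] zero: DF = P = 479/500 ≈ 0.958000
step 3 [3y] swap r/1=439/14297: DF=(1 − 439/14297·(0.989200+0.958000))/(1+439/14297) = 4561/5000 ≈ 0.912200
step 4 [4y] zero: DF = P = 4509/5000 ≈ 0.901800
step 5 [5y] bond c/1=23/400: DF=(4515989/4000000 − 23/400·(0.989200+0.958000+0.912200+0.901800))/(1+23/400) = 8631/10000 ≈ 0.863100
step 6 [6y] zero: DF = P = 1713/2000 ≈ 0.856500
step 7 [7y] zero: DF = P = 833/1000 ≈ 0.833000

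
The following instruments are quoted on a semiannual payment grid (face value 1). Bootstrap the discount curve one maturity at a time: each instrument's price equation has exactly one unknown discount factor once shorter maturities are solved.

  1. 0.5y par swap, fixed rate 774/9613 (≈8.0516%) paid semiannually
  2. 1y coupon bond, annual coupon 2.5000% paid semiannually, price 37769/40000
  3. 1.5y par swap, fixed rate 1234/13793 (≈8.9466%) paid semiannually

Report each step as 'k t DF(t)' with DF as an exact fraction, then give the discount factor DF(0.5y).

1 1/2 9613/10000
2 1 9207/10000
3 3/2 4383/5000
DF(0.5y) = 9613/10000 ≈ 0.961300

step 1 [0.5y] swap r/2=387/9613: DF=(1 − 387/9613·(0))/(1+387/9613) = 9613/10000 ≈ 0.961300
step 2 [1y] bond c/2=1/80: DF=(37769/40000 − 1/80·(0.961300))/(1+1/80) = 9207/10000 ≈ 0.920700
step 3 [1.5y] swap r/2=617/13793: DF=(1 − 617/13793·(0.961300+0.920700))/(1+617/13793) = 4383/5000 ≈ 0.876600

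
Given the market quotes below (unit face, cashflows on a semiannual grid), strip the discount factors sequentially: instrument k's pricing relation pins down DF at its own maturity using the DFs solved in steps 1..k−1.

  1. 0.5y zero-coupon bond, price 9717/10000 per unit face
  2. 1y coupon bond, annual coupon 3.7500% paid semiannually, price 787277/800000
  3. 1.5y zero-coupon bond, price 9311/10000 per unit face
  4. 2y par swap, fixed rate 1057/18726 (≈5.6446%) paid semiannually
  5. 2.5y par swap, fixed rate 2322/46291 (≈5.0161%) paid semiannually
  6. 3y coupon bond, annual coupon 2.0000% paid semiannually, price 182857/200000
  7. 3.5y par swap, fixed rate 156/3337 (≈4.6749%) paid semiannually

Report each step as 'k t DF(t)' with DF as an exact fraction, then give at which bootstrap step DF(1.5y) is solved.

step 1 [0.5y] zero: DF = P = 9717/10000 ≈ 0.971700
step 2 [1y] bond c/2=3/160: DF=(787277/800000 − 3/160·(0.971700))/(1+3/160) = 9481/10000 ≈ 0.948100
step 3 [1.5y] zero: DF = P = 9311/10000 ≈ 0.931100
step 4 [2y] swap r/2=1057/37452: DF=(1 − 1057/37452·(0.971700+0.948100+0.931100))/(1+1057/37452) = 8943/10000 ≈ 0.894300
step 5 [2.5y] swap r/2=1161/46291: DF=(1 − 1161/46291·(0.971700+0.948100+0.931100+0.894300))/(1+1161/46291) = 8839/10000 ≈ 0.883900
step 6 [3y] bond c/2=1/100: DF=(182857/200000 − 1/100·(0.971700+0.948100+0.931100+0.894300+0.883900))/(1+1/100) = 4297/5000 ≈ 0.859400
step 7 [3.5y] swap r/2=78/3337: DF=(1 − 78/3337·(0.971700+0.948100+0.931100+0.894300+0.883900+0.859400))/(1+78/3337) = 4259/5000 ≈ 0.851800

1 1/2 9717/10000
2 1 9481/10000
3 3/2 9311/10000
4 2 8943/10000
5 5/2 8839/10000
6 3 4297/5000
7 7/2 4259/5000
DF(1.5y) is solved at step 3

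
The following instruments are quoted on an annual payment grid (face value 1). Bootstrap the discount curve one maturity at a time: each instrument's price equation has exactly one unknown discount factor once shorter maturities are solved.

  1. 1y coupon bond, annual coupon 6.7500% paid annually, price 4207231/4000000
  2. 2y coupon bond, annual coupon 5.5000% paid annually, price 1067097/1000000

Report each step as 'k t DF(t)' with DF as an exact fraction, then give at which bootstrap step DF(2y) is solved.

step 1 [1y] bond c/1=27/400: DF=(4207231/4000000 − 27/400·(0))/(1+27/400) = 9853/10000 ≈ 0.985300
step 2 [2y] bond c/1=11/200: DF=(1067097/1000000 − 11/200·(0.985300))/(1+11/200) = 9601/10000 ≈ 0.960100

1 1 9853/10000
2 2 9601/10000
DF(2y) is solved at step 2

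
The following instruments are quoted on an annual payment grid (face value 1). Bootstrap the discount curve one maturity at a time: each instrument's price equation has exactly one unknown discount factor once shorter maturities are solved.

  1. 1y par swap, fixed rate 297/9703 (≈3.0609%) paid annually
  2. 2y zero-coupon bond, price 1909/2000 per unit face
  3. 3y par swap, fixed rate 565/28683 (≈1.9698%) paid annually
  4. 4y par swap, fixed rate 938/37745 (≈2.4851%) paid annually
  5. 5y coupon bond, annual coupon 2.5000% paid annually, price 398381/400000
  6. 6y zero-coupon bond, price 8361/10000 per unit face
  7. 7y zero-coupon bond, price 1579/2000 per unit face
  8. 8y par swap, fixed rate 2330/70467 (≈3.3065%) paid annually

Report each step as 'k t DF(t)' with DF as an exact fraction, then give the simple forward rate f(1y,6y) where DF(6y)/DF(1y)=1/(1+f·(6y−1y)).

1 1 9703/10000
2 2 1909/2000
3 3 1887/2000
4 4 4531/5000
5 5 2199/2500
6 6 8361/10000
7 7 1579/2000
8 8 767/1000
f(1y,6y) = ((9703/10000)/(8361/10000) − 1)/(5) = 1342/41805 ≈ 3.2101%

step 1 [1y] swap r/1=297/9703: DF=(1 − 297/9703·(0))/(1+297/9703) = 9703/10000 ≈ 0.970300
step 2 [2y] zero: DF = P = 1909/2000 ≈ 0.954500
step 3 [3y] swap r/1=565/28683: DF=(1 − 565/28683·(0.970300+0.954500))/(1+565/28683) = 1887/2000 ≈ 0.943500
step 4 [4y] swap r/1=938/37745: DF=(1 − 938/37745·(0.970300+0.954500+0.943500))/(1+938/37745) = 4531/5000 ≈ 0.906200
step 5 [5y] bond c/1=1/40: DF=(398381/400000 − 1/40·(0.970300+0.954500+0.943500+0.906200))/(1+1/40) = 2199/2500 ≈ 0.879600
step 6 [6y] zero: DF = P = 8361/10000 ≈ 0.836100
step 7 [7y] zero: DF = P = 1579/2000 ≈ 0.789500
step 8 [8y] swap r/1=2330/70467: DF=(1 − 2330/70467·(0.970300+0.954500+0.943500+0.906200+0.879600+0.836100+0.789500))/(1+2330/70467) = 767/1000 ≈ 0.767000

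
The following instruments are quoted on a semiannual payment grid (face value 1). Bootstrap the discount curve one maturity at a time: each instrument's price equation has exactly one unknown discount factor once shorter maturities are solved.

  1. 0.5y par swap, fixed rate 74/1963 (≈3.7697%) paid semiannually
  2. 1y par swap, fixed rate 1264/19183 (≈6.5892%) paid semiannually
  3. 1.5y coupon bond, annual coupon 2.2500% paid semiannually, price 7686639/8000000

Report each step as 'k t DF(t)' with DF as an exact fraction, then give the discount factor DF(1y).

1 1/2 1963/2000
2 1 1171/1250
3 3/2 1161/1250
DF(1y) = 1171/1250 ≈ 0.936800

step 1 [0.5y] swap r/2=37/1963: DF=(1 − 37/1963·(0))/(1+37/1963) = 1963/2000 ≈ 0.981500
step 2 [1y] swap r/2=632/19183: DF=(1 − 632/19183·(0.981500))/(1+632/19183) = 1171/1250 ≈ 0.936800
step 3 [1.5y] bond c/2=9/800: DF=(7686639/8000000 − 9/800·(0.981500+0.936800))/(1+9/800) = 1161/1250 ≈ 0.928800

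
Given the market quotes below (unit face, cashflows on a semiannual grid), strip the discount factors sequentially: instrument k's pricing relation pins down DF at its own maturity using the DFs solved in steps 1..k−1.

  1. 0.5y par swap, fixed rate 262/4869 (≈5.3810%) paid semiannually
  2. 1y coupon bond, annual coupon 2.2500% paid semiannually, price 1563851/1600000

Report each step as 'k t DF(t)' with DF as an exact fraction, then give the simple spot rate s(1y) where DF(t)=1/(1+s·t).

1 1/2 4869/5000
2 1 9557/10000
s(1y) = (1/(9557/10000) − 1)/(1) = 443/9557 ≈ 4.6353%

step 1 [0.5y] swap r/2=131/4869: DF=(1 − 131/4869·(0))/(1+131/4869) = 4869/5000 ≈ 0.973800
step 2 [1y] bond c/2=9/800: DF=(1563851/1600000 − 9/800·(0.973800))/(1+9/800) = 9557/10000 ≈ 0.955700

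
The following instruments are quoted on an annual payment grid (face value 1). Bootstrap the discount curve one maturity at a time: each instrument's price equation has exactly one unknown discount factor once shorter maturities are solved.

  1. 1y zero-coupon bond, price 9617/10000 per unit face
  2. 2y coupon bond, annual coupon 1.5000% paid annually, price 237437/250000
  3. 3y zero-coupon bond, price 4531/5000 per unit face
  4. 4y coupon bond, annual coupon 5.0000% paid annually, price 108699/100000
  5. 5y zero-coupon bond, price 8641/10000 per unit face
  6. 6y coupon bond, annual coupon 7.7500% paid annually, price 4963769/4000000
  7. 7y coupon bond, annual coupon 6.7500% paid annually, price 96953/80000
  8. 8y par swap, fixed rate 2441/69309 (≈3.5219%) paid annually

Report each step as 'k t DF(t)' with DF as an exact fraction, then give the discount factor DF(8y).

1 1 9617/10000
2 2 1843/2000
3 3 4531/5000
4 4 564/625
5 5 8641/10000
6 6 103/125
7 7 7951/10000
8 8 7559/10000
DF(8y) = 7559/10000 ≈ 0.755900

step 1 [1y] zero: DF = P = 9617/10000 ≈ 0.961700
step 2 [2y] bond c/1=3/200: DF=(237437/250000 − 3/200·(0.961700))/(1+3/200) = 1843/2000 ≈ 0.921500
step 3 [3y] zero: DF = P = 4531/5000 ≈ 0.906200
step 4 [4y] bond c/1=1/20: DF=(108699/100000 − 1/20·(0.961700+0.921500+0.906200))/(1+1/20) = 564/625 ≈ 0.902400
step 5 [5y] zero: DF = P = 8641/10000 ≈ 0.864100
step 6 [6y] bond c/1=31/400: DF=(4963769/4000000 − 31/400·(0.961700+0.921500+0.906200+0.902400+0.864100))/(1+31/400) = 103/125 ≈ 0.824000
step 7 [7y] bond c/1=27/400: DF=(96953/80000 − 27/400·(0.961700+0.921500+0.906200+0.902400+0.864100+0.824000))/(1+27/400) = 7951/10000 ≈ 0.795100
step 8 [8y] swap r/1=2441/69309: DF=(1 − 2441/69309·(0.961700+0.921500+0.906200+0.902400+0.864100+0.824000+0.795100))/(1+2441/69309) = 7559/10000 ≈ 0.755900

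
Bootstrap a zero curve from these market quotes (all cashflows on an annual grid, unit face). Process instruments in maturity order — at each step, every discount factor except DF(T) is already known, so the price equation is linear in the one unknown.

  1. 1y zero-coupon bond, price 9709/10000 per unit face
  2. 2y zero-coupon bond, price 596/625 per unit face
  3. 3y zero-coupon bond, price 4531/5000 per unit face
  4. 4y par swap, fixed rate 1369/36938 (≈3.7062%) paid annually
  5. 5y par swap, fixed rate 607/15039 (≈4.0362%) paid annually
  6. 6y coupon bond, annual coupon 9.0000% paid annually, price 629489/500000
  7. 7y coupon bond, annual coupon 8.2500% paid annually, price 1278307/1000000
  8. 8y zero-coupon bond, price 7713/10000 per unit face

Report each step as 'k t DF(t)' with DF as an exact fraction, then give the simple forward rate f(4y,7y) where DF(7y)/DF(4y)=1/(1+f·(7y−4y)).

1 1 9709/10000
2 2 596/625
3 3 4531/5000
4 4 8631/10000
5 5 8179/10000
6 6 313/400
7 7 3887/5000
8 8 7713/10000
f(4y,7y) = ((8631/10000)/(3887/5000) − 1)/(3) = 857/23322 ≈ 3.6746%

step 1 [1y] zero: DF = P = 9709/10000 ≈ 0.970900
step 2 [2y] zero: DF = P = 596/625 ≈ 0.953600
step 3 [3y] zero: DF = P = 4531/5000 ≈ 0.906200
step 4 [4y] swap r/1=1369/36938: DF=(1 − 1369/36938·(0.970900+0.953600+0.906200))/(1+1369/36938) = 8631/10000 ≈ 0.863100
step 5 [5y] swap r/1=607/15039: DF=(1 − 607/15039·(0.970900+0.953600+0.906200+0.863100))/(1+607/15039) = 8179/10000 ≈ 0.817900
step 6 [6y] bond c/1=9/100: DF=(629489/500000 − 9/100·(0.970900+0.953600+0.906200+0.863100+0.817900))/(1+9/100) = 313/400 ≈ 0.782500
step 7 [7y] bond c/1=33/400: DF=(1278307/1000000 − 33/400·(0.970900+0.953600+0.906200+0.863100+0.817900+0.782500))/(1+33/400) = 3887/5000 ≈ 0.777400
step 8 [8y] zero: DF = P = 7713/10000 ≈ 0.771300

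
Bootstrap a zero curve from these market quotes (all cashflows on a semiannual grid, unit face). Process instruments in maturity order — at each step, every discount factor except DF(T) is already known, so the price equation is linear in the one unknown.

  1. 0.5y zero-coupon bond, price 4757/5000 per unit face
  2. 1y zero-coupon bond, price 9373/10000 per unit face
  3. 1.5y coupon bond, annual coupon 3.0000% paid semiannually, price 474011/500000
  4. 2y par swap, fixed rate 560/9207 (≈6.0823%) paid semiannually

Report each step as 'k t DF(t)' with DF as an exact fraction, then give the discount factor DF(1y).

1 1/2 4757/5000
2 1 9373/10000
3 3/2 9061/10000
4 2 111/125
DF(1y) = 9373/10000 ≈ 0.937300

step 1 [0.5y] zero: DF = P = 4757/5000 ≈ 0.951400
step 2 [1y] zero: DF = P = 9373/10000 ≈ 0.937300
step 3 [1.5y] bond c/2=3/200: DF=(474011/500000 − 3/200·(0.951400+0.937300))/(1+3/200) = 9061/10000 ≈ 0.906100
step 4 [2y] swap r/2=280/9207: DF=(1 − 280/9207·(0.951400+0.937300+0.906100))/(1+280/9207) = 111/125 ≈ 0.888000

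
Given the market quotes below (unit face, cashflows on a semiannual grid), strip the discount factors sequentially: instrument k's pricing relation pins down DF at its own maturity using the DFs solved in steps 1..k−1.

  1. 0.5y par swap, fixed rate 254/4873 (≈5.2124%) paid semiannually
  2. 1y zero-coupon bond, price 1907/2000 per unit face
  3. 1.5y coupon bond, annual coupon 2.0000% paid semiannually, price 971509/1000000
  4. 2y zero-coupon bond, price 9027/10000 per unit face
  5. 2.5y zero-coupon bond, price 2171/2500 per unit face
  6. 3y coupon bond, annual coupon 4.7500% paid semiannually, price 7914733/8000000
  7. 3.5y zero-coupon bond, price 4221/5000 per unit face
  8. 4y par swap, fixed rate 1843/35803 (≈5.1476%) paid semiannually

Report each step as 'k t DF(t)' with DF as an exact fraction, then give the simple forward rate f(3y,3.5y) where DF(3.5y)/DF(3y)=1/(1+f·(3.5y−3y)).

step 1 [0.5y] swap r/2=127/4873: DF=(1 − 127/4873·(0))/(1+127/4873) = 4873/5000 ≈ 0.974600
step 2 [1y] zero: DF = P = 1907/2000 ≈ 0.953500
step 3 [1.5y] bond c/2=1/100: DF=(971509/1000000 − 1/100·(0.974600+0.953500))/(1+1/100) = 2357/2500 ≈ 0.942800
step 4 [2y] zero: DF = P = 9027/10000 ≈ 0.902700
step 5 [2.5y] zero: DF = P = 2171/2500 ≈ 0.868400
step 6 [3y] bond c/2=19/800: DF=(7914733/8000000 − 19/800·(0.974600+0.953500+0.942800+0.902700+0.868400))/(1+19/800) = 8587/10000 ≈ 0.858700
step 7 [3.5y] zero: DF = P = 4221/5000 ≈ 0.844200
step 8 [4y] swap r/2=1843/71606: DF=(1 − 1843/71606·(0.974600+0.953500+0.942800+0.902700+0.868400+0.858700+0.844200))/(1+1843/71606) = 8157/10000 ≈ 0.815700

1 1/2 4873/5000
2 1 1907/2000
3 3/2 2357/2500
4 2 9027/10000
5 5/2 2171/2500
6 3 8587/10000
7 7/2 4221/5000
8 4 8157/10000
f(3y,3.5y) = ((8587/10000)/(4221/5000) − 1)/(1/2) = 145/4221 ≈ 3.4352%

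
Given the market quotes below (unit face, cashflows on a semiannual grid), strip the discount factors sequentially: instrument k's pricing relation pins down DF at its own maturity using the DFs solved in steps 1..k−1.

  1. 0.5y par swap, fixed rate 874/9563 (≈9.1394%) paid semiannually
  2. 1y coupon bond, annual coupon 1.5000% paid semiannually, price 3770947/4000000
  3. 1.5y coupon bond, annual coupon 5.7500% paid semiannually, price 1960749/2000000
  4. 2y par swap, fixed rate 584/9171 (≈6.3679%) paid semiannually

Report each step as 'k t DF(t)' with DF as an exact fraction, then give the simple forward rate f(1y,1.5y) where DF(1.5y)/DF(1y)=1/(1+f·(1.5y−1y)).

step 1 [0.5y] swap r/2=437/9563: DF=(1 − 437/9563·(0))/(1+437/9563) = 9563/10000 ≈ 0.956300
step 2 [1y] bond c/2=3/400: DF=(3770947/4000000 − 3/400·(0.956300))/(1+3/400) = 4643/5000 ≈ 0.928600
step 3 [1.5y] bond c/2=23/800: DF=(1960749/2000000 − 23/800·(0.956300+0.928600))/(1+23/800) = 9003/10000 ≈ 0.900300
step 4 [2y] swap r/2=292/9171: DF=(1 − 292/9171·(0.956300+0.928600+0.900300))/(1+292/9171) = 552/625 ≈ 0.883200

1 1/2 9563/10000
2 1 4643/5000
3 3/2 9003/10000
4 2 552/625
f(1y,1.5y) = ((4643/5000)/(9003/10000) − 1)/(1/2) = 566/9003 ≈ 6.2868%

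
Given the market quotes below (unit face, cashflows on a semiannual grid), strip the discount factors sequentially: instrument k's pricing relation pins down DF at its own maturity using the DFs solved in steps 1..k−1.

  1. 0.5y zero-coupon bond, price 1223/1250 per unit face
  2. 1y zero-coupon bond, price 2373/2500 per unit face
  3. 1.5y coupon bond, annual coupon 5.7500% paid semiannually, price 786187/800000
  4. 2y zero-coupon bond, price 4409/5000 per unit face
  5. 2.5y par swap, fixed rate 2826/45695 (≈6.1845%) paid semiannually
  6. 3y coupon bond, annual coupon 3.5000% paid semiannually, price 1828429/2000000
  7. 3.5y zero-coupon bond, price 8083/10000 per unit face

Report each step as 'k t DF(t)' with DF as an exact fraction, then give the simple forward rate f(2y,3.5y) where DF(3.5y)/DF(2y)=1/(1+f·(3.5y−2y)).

step 1 [0.5y] zero: DF = P = 1223/1250 ≈ 0.978400
step 2 [1y] zero: DF = P = 2373/2500 ≈ 0.949200
step 3 [1.5y] bond c/2=23/800: DF=(786187/800000 − 23/800·(0.978400+0.949200))/(1+23/800) = 4507/5000 ≈ 0.901400
step 4 [2y] zero: DF = P = 4409/5000 ≈ 0.881800
step 5 [2.5y] swap r/2=1413/45695: DF=(1 − 1413/45695·(0.978400+0.949200+0.901400+0.881800))/(1+1413/45695) = 8587/10000 ≈ 0.858700
step 6 [3y] bond c/2=7/400: DF=(1828429/2000000 − 7/400·(0.978400+0.949200+0.901400+0.881800+0.858700))/(1+7/400) = 8199/10000 ≈ 0.819900
step 7 [3.5y] zero: DF = P = 8083/10000 ≈ 0.808300

1 1/2 1223/1250
2 1 2373/2500
3 3/2 4507/5000
4 2 4409/5000
5 5/2 8587/10000
6 3 8199/10000
7 7/2 8083/10000
f(2y,3.5y) = ((4409/5000)/(8083/10000) − 1)/(3/2) = 490/8083 ≈ 6.0621%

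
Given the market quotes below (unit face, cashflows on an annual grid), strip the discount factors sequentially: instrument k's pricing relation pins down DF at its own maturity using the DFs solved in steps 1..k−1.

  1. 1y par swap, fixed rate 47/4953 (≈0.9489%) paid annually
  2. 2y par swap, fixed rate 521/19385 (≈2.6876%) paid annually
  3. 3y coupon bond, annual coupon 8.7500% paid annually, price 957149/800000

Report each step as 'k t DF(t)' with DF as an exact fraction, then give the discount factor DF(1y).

1 1 4953/5000
2 2 9479/10000
3 3 4721/5000
DF(1y) = 4953/5000 ≈ 0.990600

step 1 [1y] swap r/1=47/4953: DF=(1 − 47/4953·(0))/(1+47/4953) = 4953/5000 ≈ 0.990600
step 2 [2y] swap r/1=521/19385: DF=(1 − 521/19385·(0.990600))/(1+521/19385) = 9479/10000 ≈ 0.947900
step 3 [3y] bond c/1=7/80: DF=(957149/800000 − 7/80·(0.990600+0.947900))/(1+7/80) = 4721/5000 ≈ 0.944200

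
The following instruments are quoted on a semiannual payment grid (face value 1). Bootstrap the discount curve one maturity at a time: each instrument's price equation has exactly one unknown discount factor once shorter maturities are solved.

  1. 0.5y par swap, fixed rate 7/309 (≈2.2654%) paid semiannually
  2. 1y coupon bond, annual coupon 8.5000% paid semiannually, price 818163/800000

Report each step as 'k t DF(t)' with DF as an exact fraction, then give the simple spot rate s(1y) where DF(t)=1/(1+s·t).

1 1/2 618/625
2 1 9407/10000
s(1y) = (1/(9407/10000) − 1)/(1) = 593/9407 ≈ 6.3038%

step 1 [0.5y] swap r/2=7/618: DF=(1 − 7/618·(0))/(1+7/618) = 618/625 ≈ 0.988800
step 2 [1y] bond c/2=17/400: DF=(818163/800000 − 17/400·(0.988800))/(1+17/400) = 9407/10000 ≈ 0.940700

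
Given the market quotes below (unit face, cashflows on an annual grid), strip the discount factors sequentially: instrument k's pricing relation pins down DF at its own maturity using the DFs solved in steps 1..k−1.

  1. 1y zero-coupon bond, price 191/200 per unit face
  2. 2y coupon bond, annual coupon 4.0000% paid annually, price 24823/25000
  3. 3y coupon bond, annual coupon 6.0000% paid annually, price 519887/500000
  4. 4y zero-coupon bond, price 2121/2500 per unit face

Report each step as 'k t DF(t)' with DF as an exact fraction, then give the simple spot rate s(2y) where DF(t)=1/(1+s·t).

step 1 [1y] zero: DF = P = 191/200 ≈ 0.955000
step 2 [2y] bond c/1=1/25: DF=(24823/25000 − 1/25·(0.955000))/(1+1/25) = 459/500 ≈ 0.918000
step 3 [3y] bond c/1=3/50: DF=(519887/500000 − 3/50·(0.955000+0.918000))/(1+3/50) = 8749/10000 ≈ 0.874900
step 4 [4y] zero: DF = P = 2121/2500 ≈ 0.848400

1 1 191/200
2 2 459/500
3 3 8749/10000
4 4 2121/2500
s(2y) = (1/(459/500) − 1)/(2) = 41/918 ≈ 4.4662%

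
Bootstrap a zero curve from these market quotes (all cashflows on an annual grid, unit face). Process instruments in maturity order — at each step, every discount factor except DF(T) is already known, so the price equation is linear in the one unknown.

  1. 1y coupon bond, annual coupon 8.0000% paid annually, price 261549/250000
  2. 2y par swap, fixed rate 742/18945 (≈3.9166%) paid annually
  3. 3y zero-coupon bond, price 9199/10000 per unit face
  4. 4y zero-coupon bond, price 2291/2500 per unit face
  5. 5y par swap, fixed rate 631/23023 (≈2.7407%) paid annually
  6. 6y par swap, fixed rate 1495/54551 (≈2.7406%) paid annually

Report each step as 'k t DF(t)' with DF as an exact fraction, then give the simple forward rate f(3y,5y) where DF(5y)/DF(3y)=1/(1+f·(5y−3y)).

1 1 9687/10000
2 2 4629/5000
3 3 9199/10000
4 4 2291/2500
5 5 4369/5000
6 6 1701/2000
f(3y,5y) = ((9199/10000)/(4369/5000) − 1)/(2) = 461/17476 ≈ 2.6379%

step 1 [1y] bond c/1=2/25: DF=(261549/250000 − 2/25·(0))/(1+2/25) = 9687/10000 ≈ 0.968700
step 2 [2y] swap r/1=742/18945: DF=(1 − 742/18945·(0.968700))/(1+742/18945) = 4629/5000 ≈ 0.925800
step 3 [3y] zero: DF = P = 9199/10000 ≈ 0.919900
step 4 [4y] zero: DF = P = 2291/2500 ≈ 0.916400
step 5 [5y] swap r/1=631/23023: DF=(1 − 631/23023·(0.968700+0.925800+0.919900+0.916400))/(1+631/23023) = 4369/5000 ≈ 0.873800
step 6 [6y] swap r/1=1495/54551: DF=(1 − 1495/54551·(0.968700+0.925800+0.919900+0.916400+0.873800))/(1+1495/54551) = 1701/2000 ≈ 0.850500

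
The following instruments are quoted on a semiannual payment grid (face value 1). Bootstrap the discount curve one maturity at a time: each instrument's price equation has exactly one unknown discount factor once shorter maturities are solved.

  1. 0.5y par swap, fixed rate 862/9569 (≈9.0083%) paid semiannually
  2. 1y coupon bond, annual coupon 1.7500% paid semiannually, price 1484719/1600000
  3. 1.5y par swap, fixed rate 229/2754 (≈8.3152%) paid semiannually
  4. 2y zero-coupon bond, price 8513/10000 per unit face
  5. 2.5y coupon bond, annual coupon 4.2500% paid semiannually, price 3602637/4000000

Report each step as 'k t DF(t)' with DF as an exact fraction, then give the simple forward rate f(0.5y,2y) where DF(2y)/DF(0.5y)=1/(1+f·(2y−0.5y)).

step 1 [0.5y] swap r/2=431/9569: DF=(1 − 431/9569·(0))/(1+431/9569) = 9569/10000 ≈ 0.956900
step 2 [1y] bond c/2=7/800: DF=(1484719/1600000 − 7/800·(0.956900))/(1+7/800) = 2279/2500 ≈ 0.911600
step 3 [1.5y] swap r/2=229/5508: DF=(1 − 229/5508·(0.956900+0.911600))/(1+229/5508) = 1771/2000 ≈ 0.885500
step 4 [2y] zero: DF = P = 8513/10000 ≈ 0.851300
step 5 [2.5y] bond c/2=17/800: DF=(3602637/4000000 − 17/800·(0.956900+0.911600+0.885500+0.851300))/(1+17/800) = 8069/10000 ≈ 0.806900

1 1/2 9569/10000
2 1 2279/2500
3 3/2 1771/2000
4 2 8513/10000
5 5/2 8069/10000
f(0.5y,2y) = ((9569/10000)/(8513/10000) − 1)/(3/2) = 704/8513 ≈ 8.2697%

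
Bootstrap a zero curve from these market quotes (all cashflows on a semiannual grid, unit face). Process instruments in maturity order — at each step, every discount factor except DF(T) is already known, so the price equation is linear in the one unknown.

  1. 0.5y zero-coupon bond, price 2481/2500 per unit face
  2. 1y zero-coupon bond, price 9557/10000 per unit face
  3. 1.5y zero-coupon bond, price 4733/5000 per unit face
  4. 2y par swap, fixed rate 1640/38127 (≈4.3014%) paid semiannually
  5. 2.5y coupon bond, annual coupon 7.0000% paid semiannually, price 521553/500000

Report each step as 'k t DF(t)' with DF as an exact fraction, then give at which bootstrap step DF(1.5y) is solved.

1 1/2 2481/2500
2 1 9557/10000
3 3/2 4733/5000
4 2 459/500
5 5/2 8789/10000
DF(1.5y) is solved at step 3

step 1 [0.5y] zero: DF = P = 2481/2500 ≈ 0.992400
step 2 [1y] zero: DF = P = 9557/10000 ≈ 0.955700
step 3 [1.5y] zero: DF = P = 4733/5000 ≈ 0.946600
step 4 [2y] swap r/2=820/38127: DF=(1 − 820/38127·(0.992400+0.955700+0.946600))/(1+820/38127) = 459/500 ≈ 0.918000
step 5 [2.5y] bond c/2=7/200: DF=(521553/500000 − 7/200·(0.992400+0.955700+0.946600+0.918000))/(1+7/200) = 8789/10000 ≈ 0.878900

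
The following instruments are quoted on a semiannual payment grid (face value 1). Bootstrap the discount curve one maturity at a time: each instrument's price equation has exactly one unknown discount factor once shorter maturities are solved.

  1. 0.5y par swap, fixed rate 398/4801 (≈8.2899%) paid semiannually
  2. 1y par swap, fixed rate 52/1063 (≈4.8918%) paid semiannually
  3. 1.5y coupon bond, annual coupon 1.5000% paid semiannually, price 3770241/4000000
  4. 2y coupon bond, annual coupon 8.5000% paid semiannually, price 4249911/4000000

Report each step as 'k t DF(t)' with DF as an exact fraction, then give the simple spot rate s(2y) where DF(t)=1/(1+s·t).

1 1/2 4801/5000
2 1 2383/2500
3 3/2 9213/10000
4 2 2259/2500
s(2y) = (1/(2259/2500) − 1)/(2) = 241/4518 ≈ 5.3342%

step 1 [0.5y] swap r/2=199/4801: DF=(1 − 199/4801·(0))/(1+199/4801) = 4801/5000 ≈ 0.960200
step 2 [1y] swap r/2=26/1063: DF=(1 − 26/1063·(0.960200))/(1+26/1063) = 2383/2500 ≈ 0.953200
step 3 [1.5y] bond c/2=3/400: DF=(3770241/4000000 − 3/400·(0.960200+0.953200))/(1+3/400) = 9213/10000 ≈ 0.921300
step 4 [2y] bond c/2=17/400: DF=(4249911/4000000 − 17/400·(0.960200+0.953200+0.921300))/(1+17/400) = 2259/2500 ≈ 0.903600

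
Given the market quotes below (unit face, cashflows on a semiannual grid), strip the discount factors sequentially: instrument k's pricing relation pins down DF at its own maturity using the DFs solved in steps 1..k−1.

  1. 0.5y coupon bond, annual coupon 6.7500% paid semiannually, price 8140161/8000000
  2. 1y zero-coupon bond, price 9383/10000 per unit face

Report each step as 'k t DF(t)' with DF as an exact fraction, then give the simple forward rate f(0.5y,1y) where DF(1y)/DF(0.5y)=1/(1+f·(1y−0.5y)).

step 1 [0.5y] bond c/2=27/800: DF=(8140161/8000000 − 27/800·(0))/(1+27/800) = 9843/10000 ≈ 0.984300
step 2 [1y] zero: DF = P = 9383/10000 ≈ 0.938300

1 1/2 9843/10000
2 1 9383/10000
f(0.5y,1y) = ((9843/10000)/(9383/10000) − 1)/(1/2) = 920/9383 ≈ 9.8050%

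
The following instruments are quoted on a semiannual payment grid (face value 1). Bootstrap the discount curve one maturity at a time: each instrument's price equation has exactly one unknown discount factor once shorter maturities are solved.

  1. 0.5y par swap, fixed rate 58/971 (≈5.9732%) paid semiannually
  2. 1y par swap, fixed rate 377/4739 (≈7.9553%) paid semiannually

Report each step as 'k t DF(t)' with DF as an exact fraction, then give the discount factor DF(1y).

1 1/2 971/1000
2 1 4623/5000
DF(1y) = 4623/5000 ≈ 0.924600

step 1 [0.5y] swap r/2=29/971: DF=(1 − 29/971·(0))/(1+29/971) = 971/1000 ≈ 0.971000
step 2 [1y] swap r/2=377/9478: DF=(1 − 377/9478·(0.971000))/(1+377/9478) = 4623/5000 ≈ 0.924600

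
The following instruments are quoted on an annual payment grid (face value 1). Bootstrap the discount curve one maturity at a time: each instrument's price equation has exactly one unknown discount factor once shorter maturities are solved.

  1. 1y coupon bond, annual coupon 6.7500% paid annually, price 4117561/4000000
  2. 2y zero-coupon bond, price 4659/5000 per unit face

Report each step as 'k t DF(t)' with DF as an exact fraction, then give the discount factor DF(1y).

1 1 9643/10000
2 2 4659/5000
DF(1y) = 9643/10000 ≈ 0.964300

step 1 [1y] bond c/1=27/400: DF=(4117561/4000000 − 27/400·(0))/(1+27/400) = 9643/10000 ≈ 0.964300
step 2 [2y] zero: DF = P = 4659/5000 ≈ 0.931800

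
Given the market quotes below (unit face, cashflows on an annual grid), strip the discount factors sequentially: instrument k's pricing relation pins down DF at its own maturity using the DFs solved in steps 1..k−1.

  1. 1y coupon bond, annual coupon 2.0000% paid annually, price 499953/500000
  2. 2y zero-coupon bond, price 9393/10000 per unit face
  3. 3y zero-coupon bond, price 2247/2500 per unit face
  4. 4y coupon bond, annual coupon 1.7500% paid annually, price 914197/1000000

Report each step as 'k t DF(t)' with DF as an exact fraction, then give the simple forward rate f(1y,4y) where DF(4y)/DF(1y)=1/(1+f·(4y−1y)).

1 1 9803/10000
2 2 9393/10000
3 3 2247/2500
4 4 17/20
f(1y,4y) = ((9803/10000)/(17/20) − 1)/(3) = 1303/25500 ≈ 5.1098%

step 1 [1y] bond c/1=1/50: DF=(499953/500000 − 1/50·(0))/(1+1/50) = 9803/10000 ≈ 0.980300
step 2 [2y] zero: DF = P = 9393/10000 ≈ 0.939300
step 3 [3y] zero: DF = P = 2247/2500 ≈ 0.898800
step 4 [4y] bond c/1=7/400: DF=(914197/1000000 − 7/400·(0.980300+0.939300+0.898800))/(1+7/400) = 17/20 ≈ 0.850000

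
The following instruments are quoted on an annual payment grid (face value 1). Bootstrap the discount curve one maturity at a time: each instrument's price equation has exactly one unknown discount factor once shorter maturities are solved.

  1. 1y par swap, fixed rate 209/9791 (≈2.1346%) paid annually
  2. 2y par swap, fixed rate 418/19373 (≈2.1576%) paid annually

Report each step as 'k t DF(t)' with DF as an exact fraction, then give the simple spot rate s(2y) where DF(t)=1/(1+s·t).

step 1 [1y] swap r/1=209/9791: DF=(1 − 209/9791·(0))/(1+209/9791) = 9791/10000 ≈ 0.979100
step 2 [2y] swap r/1=418/19373: DF=(1 − 418/19373·(0.979100))/(1+418/19373) = 4791/5000 ≈ 0.958200

1 1 9791/10000
2 2 4791/5000
s(2y) = (1/(4791/5000) − 1)/(2) = 209/9582 ≈ 2.1812%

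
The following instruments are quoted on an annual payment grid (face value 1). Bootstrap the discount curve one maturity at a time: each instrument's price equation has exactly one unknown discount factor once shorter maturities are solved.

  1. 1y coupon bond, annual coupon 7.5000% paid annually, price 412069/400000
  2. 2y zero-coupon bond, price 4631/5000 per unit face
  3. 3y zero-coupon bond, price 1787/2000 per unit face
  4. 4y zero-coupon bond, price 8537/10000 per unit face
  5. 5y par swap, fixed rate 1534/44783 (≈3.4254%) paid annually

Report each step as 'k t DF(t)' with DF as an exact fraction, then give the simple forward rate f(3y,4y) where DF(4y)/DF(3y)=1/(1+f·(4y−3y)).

step 1 [1y] bond c/1=3/40: DF=(412069/400000 − 3/40·(0))/(1+3/40) = 9583/10000 ≈ 0.958300
step 2 [2y] zero: DF = P = 4631/5000 ≈ 0.926200
step 3 [3y] zero: DF = P = 1787/2000 ≈ 0.893500
step 4 [4y] zero: DF = P = 8537/10000 ≈ 0.853700
step 5 [5y] swap r/1=1534/44783: DF=(1 − 1534/44783·(0.958300+0.926200+0.893500+0.853700))/(1+1534/44783) = 4233/5000 ≈ 0.846600

1 1 9583/10000
2 2 4631/5000
3 3 1787/2000
4 4 8537/10000
5 5 4233/5000
f(3y,4y) = ((1787/2000)/(8537/10000) − 1)/(1) = 398/8537 ≈ 4.6621%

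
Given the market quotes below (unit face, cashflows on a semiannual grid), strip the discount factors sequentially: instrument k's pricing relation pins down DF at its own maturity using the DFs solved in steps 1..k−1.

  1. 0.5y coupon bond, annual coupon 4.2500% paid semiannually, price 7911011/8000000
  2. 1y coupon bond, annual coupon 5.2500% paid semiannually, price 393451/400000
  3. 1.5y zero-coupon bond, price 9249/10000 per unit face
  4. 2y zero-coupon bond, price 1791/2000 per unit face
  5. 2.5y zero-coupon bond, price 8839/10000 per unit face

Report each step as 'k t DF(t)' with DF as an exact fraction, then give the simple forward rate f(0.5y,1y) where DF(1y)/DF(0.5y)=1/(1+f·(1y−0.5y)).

1 1/2 9683/10000
2 1 9337/10000
3 3/2 9249/10000
4 2 1791/2000
5 5/2 8839/10000
f(0.5y,1y) = ((9683/10000)/(9337/10000) − 1)/(1/2) = 692/9337 ≈ 7.4114%

step 1 [0.5y] bond c/2=17/800: DF=(7911011/8000000 − 17/800·(0))/(1+17/800) = 9683/10000 ≈ 0.968300
step 2 [1y] bond c/2=21/800: DF=(393451/400000 − 21/800·(0.968300))/(1+21/800) = 9337/10000 ≈ 0.933700
step 3 [1.5y] zero: DF = P = 9249/10000 ≈ 0.924900
step 4 [2y] zero: DF = P = 1791/2000 ≈ 0.895500
step 5 [2.5y] zero: DF = P = 8839/10000 ≈ 0.883900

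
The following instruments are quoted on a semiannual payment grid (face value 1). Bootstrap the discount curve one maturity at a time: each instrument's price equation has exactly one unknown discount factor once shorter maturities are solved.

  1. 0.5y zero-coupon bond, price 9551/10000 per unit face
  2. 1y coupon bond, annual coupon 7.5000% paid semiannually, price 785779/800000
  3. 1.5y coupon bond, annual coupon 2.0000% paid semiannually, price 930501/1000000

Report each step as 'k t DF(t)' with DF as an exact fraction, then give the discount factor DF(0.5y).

step 1 [0.5y] zero: DF = P = 9551/10000 ≈ 0.955100
step 2 [1y] bond c/2=3/80: DF=(785779/800000 − 3/80·(0.955100))/(1+3/80) = 4561/5000 ≈ 0.912200
step 3 [1.5y] bond c/2=1/100: DF=(930501/1000000 − 1/100·(0.955100+0.912200))/(1+1/100) = 2257/2500 ≈ 0.902800

1 1/2 9551/10000
2 1 4561/5000
3 3/2 2257/2500
DF(0.5y) = 9551/10000 ≈ 0.955100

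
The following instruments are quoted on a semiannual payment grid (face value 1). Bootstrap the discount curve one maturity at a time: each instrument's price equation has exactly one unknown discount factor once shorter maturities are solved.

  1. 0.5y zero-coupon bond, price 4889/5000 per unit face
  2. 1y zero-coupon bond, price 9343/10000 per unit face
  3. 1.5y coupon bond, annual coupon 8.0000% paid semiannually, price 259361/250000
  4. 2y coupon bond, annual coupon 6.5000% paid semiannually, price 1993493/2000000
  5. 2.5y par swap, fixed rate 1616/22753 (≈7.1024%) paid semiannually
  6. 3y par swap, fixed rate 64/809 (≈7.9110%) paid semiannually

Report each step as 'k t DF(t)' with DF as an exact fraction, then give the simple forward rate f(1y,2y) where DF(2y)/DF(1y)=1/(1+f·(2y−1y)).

step 1 [0.5y] zero: DF = P = 4889/5000 ≈ 0.977800
step 2 [1y] zero: DF = P = 9343/10000 ≈ 0.934300
step 3 [1.5y] bond c/2=1/25: DF=(259361/250000 − 1/25·(0.977800+0.934300))/(1+1/25) = 231/250 ≈ 0.924000
step 4 [2y] bond c/2=13/400: DF=(1993493/2000000 − 13/400·(0.977800+0.934300+0.924000))/(1+13/400) = 8761/10000 ≈ 0.876100
step 5 [2.5y] swap r/2=808/22753: DF=(1 − 808/22753·(0.977800+0.934300+0.924000+0.876100))/(1+808/22753) = 524/625 ≈ 0.838400
step 6 [3y] swap r/2=32/809: DF=(1 − 32/809·(0.977800+0.934300+0.924000+0.876100+0.838400))/(1+32/809) = 493/625 ≈ 0.788800

1 1/2 4889/5000
2 1 9343/10000
3 3/2 231/250
4 2 8761/10000
5 5/2 524/625
6 3 493/625
f(1y,2y) = ((9343/10000)/(8761/10000) − 1)/(1) = 582/8761 ≈ 6.6431%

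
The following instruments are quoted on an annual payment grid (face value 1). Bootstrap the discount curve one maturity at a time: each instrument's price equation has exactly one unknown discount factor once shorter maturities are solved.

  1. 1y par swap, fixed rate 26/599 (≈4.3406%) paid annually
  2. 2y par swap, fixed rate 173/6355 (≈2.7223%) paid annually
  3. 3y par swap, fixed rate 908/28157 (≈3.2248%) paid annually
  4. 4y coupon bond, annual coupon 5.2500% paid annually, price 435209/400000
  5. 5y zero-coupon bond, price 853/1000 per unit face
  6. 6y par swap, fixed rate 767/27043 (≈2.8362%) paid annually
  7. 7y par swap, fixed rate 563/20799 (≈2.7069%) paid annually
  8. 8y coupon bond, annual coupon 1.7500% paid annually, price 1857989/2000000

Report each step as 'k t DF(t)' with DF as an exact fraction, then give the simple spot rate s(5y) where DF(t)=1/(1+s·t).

1 1 599/625
2 2 9481/10000
3 3 2273/2500
4 4 8933/10000
5 5 853/1000
6 6 4233/5000
7 7 8311/10000
8 8 8057/10000
s(5y) = (1/(853/1000) − 1)/(5) = 147/4265 ≈ 3.4467%

step 1 [1y] swap r/1=26/599: DF=(1 − 26/599·(0))/(1+26/599) = 599/625 ≈ 0.958400
step 2 [2y] swap r/1=173/6355: DF=(1 − 173/6355·(0.958400))/(1+173/6355) = 9481/10000 ≈ 0.948100
step 3 [3y] swap r/1=908/28157: DF=(1 − 908/28157·(0.958400+0.948100))/(1+908/28157) = 2273/2500 ≈ 0.909200
step 4 [4y] bond c/1=21/400: DF=(435209/400000 − 21/400·(0.958400+0.948100+0.909200))/(1+21/400) = 8933/10000 ≈ 0.893300
step 5 [5y] zero: DF = P = 853/1000 ≈ 0.853000
step 6 [6y] swap r/1=767/27043: DF=(1 − 767/27043·(0.958400+0.948100+0.909200+0.893300+0.853000))/(1+767/27043) = 4233/5000 ≈ 0.846600
step 7 [7y] swap r/1=563/20799: DF=(1 − 563/20799·(0.958400+0.948100+0.909200+0.893300+0.853000+0.846600))/(1+563/20799) = 8311/10000 ≈ 0.831100
step 8 [8y] bond c/1=7/400: DF=(1857989/2000000 − 7/400·(0.958400+0.948100+0.909200+0.893300+0.853000+0.846600+0.831100))/(1+7/400) = 8057/10000 ≈ 0.805700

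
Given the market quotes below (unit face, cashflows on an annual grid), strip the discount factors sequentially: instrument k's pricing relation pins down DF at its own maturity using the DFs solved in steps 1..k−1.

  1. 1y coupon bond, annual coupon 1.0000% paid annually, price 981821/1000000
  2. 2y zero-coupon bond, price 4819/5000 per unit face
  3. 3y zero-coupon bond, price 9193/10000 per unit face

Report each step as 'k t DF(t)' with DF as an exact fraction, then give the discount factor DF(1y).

step 1 [1y] bond c/1=1/100: DF=(981821/1000000 − 1/100·(0))/(1+1/100) = 9721/10000 ≈ 0.972100
step 2 [2y] zero: DF = P = 4819/5000 ≈ 0.963800
step 3 [3y] zero: DF = P = 9193/10000 ≈ 0.919300

1 1 9721/10000
2 2 4819/5000
3 3 9193/10000
DF(1y) = 9721/10000 ≈ 0.972100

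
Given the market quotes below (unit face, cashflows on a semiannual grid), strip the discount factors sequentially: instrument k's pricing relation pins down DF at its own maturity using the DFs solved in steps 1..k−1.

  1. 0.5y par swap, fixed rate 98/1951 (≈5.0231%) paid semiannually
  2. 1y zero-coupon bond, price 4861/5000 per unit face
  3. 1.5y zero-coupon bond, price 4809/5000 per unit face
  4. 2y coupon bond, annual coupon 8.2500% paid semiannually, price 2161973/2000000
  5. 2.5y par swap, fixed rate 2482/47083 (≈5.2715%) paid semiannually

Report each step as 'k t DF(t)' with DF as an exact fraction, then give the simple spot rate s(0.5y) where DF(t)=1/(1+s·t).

step 1 [0.5y] swap r/2=49/1951: DF=(1 − 49/1951·(0))/(1+49/1951) = 1951/2000 ≈ 0.975500
step 2 [1y] zero: DF = P = 4861/5000 ≈ 0.972200
step 3 [1.5y] zero: DF = P = 4809/5000 ≈ 0.961800
step 4 [2y] bond c/2=33/800: DF=(2161973/2000000 − 33/800·(0.975500+0.972200+0.961800))/(1+33/800) = 9229/10000 ≈ 0.922900
step 5 [2.5y] swap r/2=1241/47083: DF=(1 − 1241/47083·(0.975500+0.972200+0.961800+0.922900))/(1+1241/47083) = 8759/10000 ≈ 0.875900

1 1/2 1951/2000
2 1 4861/5000
3 3/2 4809/5000
4 2 9229/10000
5 5/2 8759/10000
s(0.5y) = (1/(1951/2000) − 1)/(1/2) = 98/1951 ≈ 5.0231%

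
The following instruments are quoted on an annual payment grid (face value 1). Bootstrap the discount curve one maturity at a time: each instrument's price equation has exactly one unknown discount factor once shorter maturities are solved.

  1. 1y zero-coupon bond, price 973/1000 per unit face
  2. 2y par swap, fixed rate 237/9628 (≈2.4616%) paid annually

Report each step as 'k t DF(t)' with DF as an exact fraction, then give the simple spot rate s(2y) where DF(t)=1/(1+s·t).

1 1 973/1000
2 2 4763/5000
s(2y) = (1/(4763/5000) − 1)/(2) = 237/9526 ≈ 2.4879%

step 1 [1y] zero: DF = P = 973/1000 ≈ 0.973000
step 2 [2y] swap r/1=237/9628: DF=(1 − 237/9628·(0.973000))/(1+237/9628) = 4763/5000 ≈ 0.952600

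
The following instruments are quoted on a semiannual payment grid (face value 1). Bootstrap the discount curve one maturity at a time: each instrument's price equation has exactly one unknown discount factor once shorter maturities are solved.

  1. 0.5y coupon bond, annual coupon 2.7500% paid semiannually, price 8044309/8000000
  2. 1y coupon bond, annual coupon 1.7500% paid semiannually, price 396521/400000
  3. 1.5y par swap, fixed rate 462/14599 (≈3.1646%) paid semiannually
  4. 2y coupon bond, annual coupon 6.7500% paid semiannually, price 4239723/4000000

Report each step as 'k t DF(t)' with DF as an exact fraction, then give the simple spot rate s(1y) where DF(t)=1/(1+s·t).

step 1 [0.5y] bond c/2=11/800: DF=(8044309/8000000 − 11/800·(0))/(1+11/800) = 9919/10000 ≈ 0.991900
step 2 [1y] bond c/2=7/800: DF=(396521/400000 − 7/800·(0.991900))/(1+7/800) = 9741/10000 ≈ 0.974100
step 3 [1.5y] swap r/2=231/14599: DF=(1 − 231/14599·(0.991900+0.974100))/(1+231/14599) = 4769/5000 ≈ 0.953800
step 4 [2y] bond c/2=27/800: DF=(4239723/4000000 − 27/800·(0.991900+0.974100+0.953800))/(1+27/800) = 93/100 ≈ 0.930000

1 1/2 9919/10000
2 1 9741/10000
3 3/2 4769/5000
4 2 93/100
s(1y) = (1/(9741/10000) − 1)/(1) = 259/9741 ≈ 2.6589%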